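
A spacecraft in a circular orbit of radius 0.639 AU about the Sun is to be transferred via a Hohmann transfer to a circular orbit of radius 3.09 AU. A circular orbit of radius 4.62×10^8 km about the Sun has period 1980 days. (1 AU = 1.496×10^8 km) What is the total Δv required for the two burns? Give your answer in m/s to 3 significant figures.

From Kepler's third law T² = 4π²r³/μ at r = 4.62×10^8 km, T = 1980 days = 1980 × 86400 s = 1.71072×10^8 s: μ = 4π²r³/T² = 1.33023×10^11 km³/s².
In km: r₁ = 0.639 × 1.496×10^8 = 9.55944×10^7 km; r₂ = 3.09 × 1.496×10^8 = 4.62264×10^8 km.
Transfer-ellipse semi-major axis a_t = (r₁ + r₂)/2 = (9.55944×10^7 + 4.62264×10^8)/2 = 2.789292×10^8 km.
At r₁ the circular-orbit speed is v₁ = √(μ/r₁) = 37.30 km/s.
Transfer-orbit speed at r₁ (v² = μ(2/r − 1/a)): v_p = √[μ(2/r₁ − 1/a_t)] = 48.02 km/s.
First burn Δv₁ = |v_p − v₁| = 10.72 km/s.
At r₂, v₂ = √(μ/r₂) = 16.964 km/s.
Transfer-orbit speed at r₂: v_a = √[μ(2/r₂ − 1/a_t)] = 9.9309 km/s.
Second burn Δv₂ = |v₂ − v_a| = 7.033 km/s.
Total Δv = Δv₁ + Δv₂ = 17.75 km/s.

Δv = 17800 m/s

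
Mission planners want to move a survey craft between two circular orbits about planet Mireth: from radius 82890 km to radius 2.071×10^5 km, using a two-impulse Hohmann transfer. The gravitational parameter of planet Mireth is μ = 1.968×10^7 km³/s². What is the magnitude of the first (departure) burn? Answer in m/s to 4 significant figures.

Transfer-ellipse semi-major axis a_t = (r₁ + r₂)/2 = (82890 + 2.071×10^5)/2 = 1.44995×10^5 km.
Circular speed at r = 82890 km: v_c = √(μ/r) = 15.4085 km/s.
Vis-viva on the transfer ellipse at r = 82890 km gives v_t = √[μ(2/r − 1/a_t)] = 18.4151 km/s.
Δv₁ = |v_t − v_c| = |18.4151 − 15.4085| = 3.007 km/s.

Δv₁ = 3007 m/s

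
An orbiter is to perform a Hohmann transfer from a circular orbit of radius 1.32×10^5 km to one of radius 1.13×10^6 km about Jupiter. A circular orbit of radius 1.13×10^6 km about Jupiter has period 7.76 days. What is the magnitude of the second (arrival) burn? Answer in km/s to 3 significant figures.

Δv₂ = 5.75 km/s

From Kepler's third law T² = 4π²r³/μ at r = 1.13×10^6 km, T = 7.76 days = 7.76 × 86400 s = 6.70464×10^5 s: μ = 4π²r³/T² = 1.26720×10^8 km³/s².
The Hohmann ellipse has a_t = (r₁ + r₂)/2 = 6.310×10^5 km.
On the circular orbit at r = 1.130×10^6 km, v_c = √(μ/r) = 10.5897 km/s.
Transfer-orbit speed at the same r (vis-viva, a = a_t): v_t = √[μ(2/r − 1/a_t)] = 4.84345 km/s.
Δv₂ = |v_t − v_c| = |4.84345 − 10.5897| = 5.746 km/s.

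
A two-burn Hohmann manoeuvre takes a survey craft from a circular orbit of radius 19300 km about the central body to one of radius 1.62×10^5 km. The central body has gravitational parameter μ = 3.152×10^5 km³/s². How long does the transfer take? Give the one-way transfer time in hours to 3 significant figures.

Transfer-ellipse semi-major axis a_t = (r₁ + r₂)/2 = (19300 + 1.620×10^5)/2 = 90650 km.
Transfer time t = π√(a_t³/μ) = π√((90650)³ / 3.152×10^5) = 1.527×10^5 s.
Converting: 1.527×10^5 s ÷ 3600 s/hour = 42.4 hours.

t = 42.4 hours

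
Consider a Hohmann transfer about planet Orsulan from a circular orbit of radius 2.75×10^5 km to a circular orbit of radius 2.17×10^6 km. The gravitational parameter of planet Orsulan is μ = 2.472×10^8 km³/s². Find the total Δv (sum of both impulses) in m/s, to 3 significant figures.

Δv = 15600 m/s

Transfer-ellipse semi-major axis a_t = (r₁ + r₂)/2 = (2.750×10^5 + 2.170×10^6)/2 = 1.2225×10^6 km.
Circular speed at r₁: v₁ = √(μ/r₁) = √(2.472×10^8/2.750×10^5) = 29.982 km/s.
On the transfer ellipse at r₁, vis-viva equation gives v_p = √[μ(2/r₁ − 1/a_t)] = 39.945 km/s.
First burn Δv₁ = |v_p − v₁| = 9.963 km/s.
Circular speed at r₂: v₂ = √(μ/r₂) = 10.673 km/s.
Transfer-orbit speed at r₂: v_a = √[μ(2/r₂ − 1/a_t)] = 5.0622 km/s.
Second burn Δv₂ = |v₂ − v_a| = 5.611 km/s.
Total Δv = Δv₁ + Δv₂ = 15.57 km/s.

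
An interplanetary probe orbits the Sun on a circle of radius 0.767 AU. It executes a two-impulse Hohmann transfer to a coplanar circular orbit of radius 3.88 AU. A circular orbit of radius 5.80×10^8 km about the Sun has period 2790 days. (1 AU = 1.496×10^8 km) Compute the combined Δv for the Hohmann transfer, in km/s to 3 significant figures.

From Kepler's third law T² = 4π²r³/μ at r = 5.80×10^8 km, T = 2790 days = 2790 × 86400 s = 2.41056×10^8 s: μ = 4π²r³/T² = 1.32559×10^11 km³/s².
In km: r₁ = 0.767 × 1.496×10^8 = 1.147432×10^8 km; r₂ = 3.88 × 1.496×10^8 = 5.80448×10^8 km.
Transfer-ellipse semi-major axis a_t = (r₁ + r₂)/2 = (1.147432×10^8 + 5.80448×10^8)/2 = 3.475956×10^8 km.
At r₁ the circular-orbit speed is v₁ = √(μ/r₁) = 33.989 km/s.
Transfer-orbit speed at r₁ (vis-viva equation): v_p = √[μ(2/r₁ − 1/a_t)] = 43.922 km/s.
First burn Δv₁ = |v_p − v₁| = 9.933 km/s.
At r₂, v₂ = √(μ/r₂) = 15.112 km/s.
Transfer-orbit speed at r₂: v_a = √[μ(2/r₂ − 1/a_t)] = 8.6826 km/s.
Second burn Δv₂ = |v₂ − v_a| = 6.429 km/s.
Total Δv = Δv₁ + Δv₂ = 16.36 km/s.

Δv = 16.4 km/s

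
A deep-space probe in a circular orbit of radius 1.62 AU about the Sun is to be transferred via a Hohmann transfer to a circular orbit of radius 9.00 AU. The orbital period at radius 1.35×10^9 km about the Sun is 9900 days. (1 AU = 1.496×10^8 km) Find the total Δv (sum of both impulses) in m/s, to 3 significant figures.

Δv = 11500 m/s

From Kepler's third law T² = 4π²r³/μ at r = 1.35×10^9 km, T = 9900 days = 9900 × 86400 s = 8.5536×10^8 s: μ = 4π²r³/T² = 1.32759×10^11 km³/s².
In km: r₁ = 1.62 × 1.496×10^8 = 2.42352×10^8 km; r₂ = 9.00 × 1.496×10^8 = 1.3464×10^9 km.
The Hohmann ellipse has a_t = (r₁ + r₂)/2 = 7.94376×10^8 km.
Circular speed at r₁: v₁ = √(μ/r₁) = √(1.32759×10^11/2.42352×10^8) = 23.405 km/s.
On the transfer ellipse at r₁, v² = μ(2/r − 1/a) gives v_p = √[μ(2/r₁ − 1/a_t)] = 30.471 km/s.
First burn Δv₁ = |v_p − v₁| = 7.066 km/s.
Circular speed at r₂: v₂ = √(μ/r₂) = 9.930 km/s.
Transfer-orbit speed at r₂: v_a = √[μ(2/r₂ − 1/a_t)] = 5.485 km/s.
Second burn Δv₂ = |v₂ − v_a| = 4.445 km/s.
Δv = Δv₁ + Δv₂ = 7.066 + 4.445 = 11.51 km/s.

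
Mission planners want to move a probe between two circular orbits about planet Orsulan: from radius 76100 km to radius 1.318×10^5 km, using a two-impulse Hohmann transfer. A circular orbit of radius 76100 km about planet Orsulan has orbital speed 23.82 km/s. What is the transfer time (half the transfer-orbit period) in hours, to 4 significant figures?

From the circular-orbit relation v² = μ/r at r = 76100 km: μ = v²r = (23.82)² × 76100 = 4.31786×10^7 km³/s².
Transfer-ellipse semi-major axis a_t = (r₁ + r₂)/2 = (76100 + 1.318×10^5)/2 = 1.0395×10^5 km.
By Kepler's third law the transfer-orbit period is T = 2π√(a_t³/μ), so t = T/2 = 16023 s.
Converting: 16023 s ÷ 3600 s/hour = 4.451 hours.

t = 4.451 hours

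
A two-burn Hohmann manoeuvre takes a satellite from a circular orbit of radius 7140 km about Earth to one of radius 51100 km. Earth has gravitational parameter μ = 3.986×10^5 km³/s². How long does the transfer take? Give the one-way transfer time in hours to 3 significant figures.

Semi-major axis of the transfer orbit: a_t = (7140 + 51100)/2 = 29120 km.
By Kepler's third law the transfer-orbit period is T = 2π√(a_t³/μ), so t = T/2 = 24730 s.
Converting: 24730 s ÷ 3600 s/hour = 6.87 hours.

t = 6.87 hours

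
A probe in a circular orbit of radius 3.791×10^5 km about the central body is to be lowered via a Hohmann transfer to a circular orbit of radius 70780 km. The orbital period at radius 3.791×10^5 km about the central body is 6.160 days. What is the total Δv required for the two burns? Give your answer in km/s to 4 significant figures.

Δv = 5.054 km/s

From Kepler's third law T² = 4π²r³/μ at r = 3.791×10^5 km, T = 6.160 days = 6.160 × 86400 s = 5.32224×10^5 s: μ = 4π²r³/T² = 7.59333×10^6 km³/s².
The Hohmann ellipse has a_t = (r₁ + r₂)/2 = 2.2494×10^5 km.
At r₁ the circular-orbit speed is v₁ = √(μ/r₁) = 4.4755 km/s.
Transfer-orbit speed at r₁ (vis-viva equation): v_a = √[μ(2/r₁ − 1/a_t)] = 2.5105 km/s.
First burn Δv₁ = |v_a − v₁| = 1.965 km/s.
Circular speed at r₂: v₂ = √(μ/r₂) = 10.3576 km/s.
Transfer-orbit speed at r₂: v_p = √[μ(2/r₂ − 1/a_t)] = 13.4463 km/s.
Second burn Δv₂ = |v₂ − v_p| = 3.089 km/s.
Total Δv = Δv₁ + Δv₂ = 5.054 km/s.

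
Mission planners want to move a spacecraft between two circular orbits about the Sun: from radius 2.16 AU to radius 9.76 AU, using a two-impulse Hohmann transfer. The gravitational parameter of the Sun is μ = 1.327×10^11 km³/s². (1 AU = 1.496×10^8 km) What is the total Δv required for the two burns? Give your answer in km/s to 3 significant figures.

In km: r₁ = 2.16 × 1.496×10^8 = 3.23136×10^8 km; r₂ = 9.76 × 1.496×10^8 = 1.460096×10^9 km.
Semi-major axis of the transfer orbit: a_t = (3.23136×10^8 + 1.460096×10^9)/2 = 8.91616×10^8 km.
Circular speed at r₁: v₁ = √(μ/r₁) = √(1.327×10^11/3.23136×10^8) = 20.265 km/s.
Transfer-orbit speed at r₁ (vis-viva equation): v_p = √[μ(2/r₁ − 1/a_t)] = 25.933 km/s.
First burn Δv₁ = |v_p − v₁| = 5.668 km/s.
Circular speed at r₂: v₂ = √(μ/r₂) = 9.533 km/s.
Transfer-orbit speed at r₂: v_a = √[μ(2/r₂ − 1/a_t)] = 5.739 km/s.
Second burn Δv₂ = |v₂ − v_a| = 3.794 km/s.
Δv = Δv₁ + Δv₂ = 5.668 + 3.794 = 9.462 km/s.

Δv = 9.46 km/s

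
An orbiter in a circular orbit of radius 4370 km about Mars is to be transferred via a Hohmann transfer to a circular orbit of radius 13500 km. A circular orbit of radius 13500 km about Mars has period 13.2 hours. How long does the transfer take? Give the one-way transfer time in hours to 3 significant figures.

t = 3.55 hours

From Kepler's third law T² = 4π²r³/μ at r = 13500 km, T = 13.2 hours = 13.2 × 3600 s = 47520 s: μ = 4π²r³/T² = 43013.8 km³/s².
The Hohmann ellipse has a_t = (r₁ + r₂)/2 = 8935 km.
By Kepler's third law the transfer-orbit period is T = 2π√(a_t³/μ), so t = T/2 = 12790 s.
Converting: 12790 s ÷ 3600 s/hour = 3.55 hours.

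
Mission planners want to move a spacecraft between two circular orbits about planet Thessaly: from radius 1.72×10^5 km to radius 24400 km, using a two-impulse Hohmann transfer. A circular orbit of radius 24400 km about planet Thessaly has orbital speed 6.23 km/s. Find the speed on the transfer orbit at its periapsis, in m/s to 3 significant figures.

From the circular-orbit relation v² = μ/r at r = 24400 km: μ = v²r = (6.23)² × 24400 = 9.47035×10^5 km³/s².
The Hohmann ellipse has a_t = (r₁ + r₂)/2 = 98200 km.
At periapsis, r = 24400 km.
From the vis-viva equation, v = √[μ(2/r − 1/a_t)] = 8.245 km/s.

v = 8250 m/s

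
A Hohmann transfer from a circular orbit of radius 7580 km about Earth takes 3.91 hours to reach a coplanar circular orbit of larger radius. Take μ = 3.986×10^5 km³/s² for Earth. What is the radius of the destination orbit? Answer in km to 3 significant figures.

r₂ = 32400 km

Transfer time t = 3.91 hours = 14076 s, and t = π√(a_t³/μ).
So a_t = (μ t²/π²)^(1/3) = (3.986×10^5 × (14076)² / π²)^(1/3) = 20002 km.
Since a_t = (r₁ + r₂)/2, r₂ = 2a_t − r₁ = 2×20002 − 7580 = 32424 km.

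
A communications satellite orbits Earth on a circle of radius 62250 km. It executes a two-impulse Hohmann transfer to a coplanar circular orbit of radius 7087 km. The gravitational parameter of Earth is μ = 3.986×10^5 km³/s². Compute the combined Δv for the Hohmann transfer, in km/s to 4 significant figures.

Δv = 3.936 km/s

Transfer-ellipse semi-major axis a_t = (r₁ + r₂)/2 = (62250 + 7087)/2 = 34668.5 km.
At r₁ the circular-orbit speed is v₁ = √(μ/r₁) = 2.530 km/s.
Transfer-orbit speed at r₁ (vis-viva equation): v_a = √[μ(2/r₁ − 1/a_t)] = 1.144 km/s.
First burn Δv₁ = |v_a − v₁| = 1.386 km/s.
Circular speed at r₂: v₂ = √(μ/r₂) = 7.500 km/s.
Transfer-orbit speed at r₂: v_p = √[μ(2/r₂ − 1/a_t)] = 10.05 km/s.
Second burn Δv₂ = |v₂ − v_p| = 2.550 km/s.
Total Δv = Δv₁ + Δv₂ = 3.936 km/s.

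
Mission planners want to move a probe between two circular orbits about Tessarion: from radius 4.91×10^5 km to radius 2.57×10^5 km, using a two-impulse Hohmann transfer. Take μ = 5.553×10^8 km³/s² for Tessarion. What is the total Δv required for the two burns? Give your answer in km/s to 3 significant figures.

Δv = 12.5 km/s

Transfer-ellipse semi-major axis a_t = (r₁ + r₂)/2 = (4.910×10^5 + 2.570×10^5)/2 = 3.740×10^5 km.
At r₁ the circular-orbit speed is v₁ = √(μ/r₁) = 33.630 km/s.
On the transfer ellipse at r₁, vis-viva equation gives v_a = √[μ(2/r₁ − 1/a_t)] = 27.878 km/s.
First burn Δv₁ = |v_a − v₁| = 5.752 km/s.
Circular speed at r₂: v₂ = √(μ/r₂) = 46.483 km/s.
Transfer-orbit speed at r₂: v_p = √[μ(2/r₂ − 1/a_t)] = 53.260 km/s.
Second burn Δv₂ = |v₂ − v_p| = 6.777 km/s.
Δv = Δv₁ + Δv₂ = 5.752 + 6.777 = 12.53 km/s.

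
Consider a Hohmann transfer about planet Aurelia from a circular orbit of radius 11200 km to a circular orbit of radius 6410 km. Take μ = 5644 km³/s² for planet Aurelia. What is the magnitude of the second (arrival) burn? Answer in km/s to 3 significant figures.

The Hohmann ellipse has a_t = (r₁ + r₂)/2 = 8805 km.
Circular speed at r = 6410 km: v_c = √(μ/r) = 0.938349 km/s.
Transfer-orbit speed at the same r (vis-viva, a = a_t): v_t = √[μ(2/r − 1/a_t)] = 1.05830 km/s.
Δv₂ = |v_t − v_c| = |1.05830 − 0.938349| = 0.1200 km/s.

Δv₂ = 0.120 km/s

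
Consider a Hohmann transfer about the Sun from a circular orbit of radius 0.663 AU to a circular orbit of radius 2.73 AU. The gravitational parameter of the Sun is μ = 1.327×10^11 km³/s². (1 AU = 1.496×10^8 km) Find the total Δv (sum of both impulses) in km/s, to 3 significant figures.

Δv = 16.6 km/s

In km: r₁ = 0.663 × 1.496×10^8 = 9.91848×10^7 km; r₂ = 2.73 × 1.496×10^8 = 4.08408×10^8 km.
Transfer-ellipse semi-major axis a_t = (r₁ + r₂)/2 = (9.91848×10^7 + 4.08408×10^8)/2 = 2.537964×10^8 km.
At r₁ the circular-orbit speed is v₁ = √(μ/r₁) = 36.577 km/s.
Transfer-orbit speed at r₁ (vis-viva equation): v_p = √[μ(2/r₁ − 1/a_t)] = 46.400 km/s.
First burn Δv₁ = |v_p − v₁| = 9.823 km/s.
At r₂, v₂ = √(μ/r₂) = 18.026 km/s.
Transfer-orbit speed at r₂: v_a = √[μ(2/r₂ − 1/a_t)] = 11.269 km/s.
Second burn Δv₂ = |v₂ − v_a| = 6.757 km/s.
Total Δv = Δv₁ + Δv₂ = 16.58 km/s.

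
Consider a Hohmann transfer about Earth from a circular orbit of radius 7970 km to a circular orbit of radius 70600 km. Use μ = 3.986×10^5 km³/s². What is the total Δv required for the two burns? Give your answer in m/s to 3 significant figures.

Transfer-ellipse semi-major axis a_t = (r₁ + r₂)/2 = (7970 + 70600)/2 = 39285 km.
Circular speed at r₁: v₁ = √(μ/r₁) = √(3.986×10^5/7970) = 7.072 km/s.
Transfer-orbit speed at r₁ (vis-viva equation): v_p = √[μ(2/r₁ − 1/a_t)] = 9.480 km/s.
First burn Δv₁ = |v_p − v₁| = 2.408 km/s.
Circular speed at r₂: v₂ = √(μ/r₂) = 2.376 km/s.
Transfer-orbit speed at r₂: v_a = √[μ(2/r₂ − 1/a_t)] = 1.070 km/s.
Second burn Δv₂ = |v₂ − v_a| = 1.306 km/s.
Total Δv = Δv₁ + Δv₂ = 3.714 km/s.

Δv = 3710 m/s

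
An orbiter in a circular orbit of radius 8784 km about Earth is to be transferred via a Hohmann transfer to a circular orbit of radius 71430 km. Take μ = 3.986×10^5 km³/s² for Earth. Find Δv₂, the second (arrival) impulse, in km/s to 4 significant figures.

Δv₂ = 1.257 km/s

Transfer-ellipse semi-major axis a_t = (r₁ + r₂)/2 = (8784 + 71430)/2 = 40107 km.
Circular speed at r = 71430 km: v_c = √(μ/r) = 2.3623 km/s.
Transfer-orbit speed at the same r (vis-viva, a = a_t): v_t = √[μ(2/r − 1/a_t)] = 1.1055 km/s.
Δv₂ = |v_t − v_c| = |1.1055 − 2.3623| = 1.257 km/s.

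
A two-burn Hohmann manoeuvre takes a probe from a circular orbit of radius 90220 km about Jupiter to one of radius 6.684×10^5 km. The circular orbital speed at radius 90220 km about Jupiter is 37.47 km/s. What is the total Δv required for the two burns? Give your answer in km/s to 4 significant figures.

Δv = 19.32 km/s

From the circular-orbit relation v² = μ/r at r = 90220 km: μ = v²r = (37.47)² × 90220 = 1.26669×10^8 km³/s².
Transfer-ellipse semi-major axis a_t = (r₁ + r₂)/2 = (90220 + 6.684×10^5)/2 = 3.7931×10^5 km.
At r₁ the circular-orbit speed is v₁ = √(μ/r₁) = 37.47 km/s.
On the transfer ellipse at r₁, vis-viva gives v_p = √[μ(2/r₁ − 1/a_t)] = 49.74 km/s.
First burn Δv₁ = |v_p − v₁| = 12.27 km/s.
At r₂, v₂ = √(μ/r₂) = 13.766 km/s.
Transfer-orbit speed at r₂: v_a = √[μ(2/r₂ − 1/a_t)] = 6.7138 km/s.
Second burn Δv₂ = |v₂ − v_a| = 7.052 km/s.
Total Δv = Δv₁ + Δv₂ = 19.32 km/s.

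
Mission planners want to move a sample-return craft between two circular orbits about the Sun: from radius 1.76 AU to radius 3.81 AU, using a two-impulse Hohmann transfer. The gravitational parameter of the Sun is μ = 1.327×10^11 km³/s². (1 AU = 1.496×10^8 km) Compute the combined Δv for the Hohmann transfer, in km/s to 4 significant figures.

In km: r₁ = 1.76 × 1.496×10^8 = 2.63296×10^8 km; r₂ = 3.81 × 1.496×10^8 = 5.69976×10^8 km.
Transfer-ellipse semi-major axis a_t = (r₁ + r₂)/2 = (2.63296×10^8 + 5.69976×10^8)/2 = 4.16636×10^8 km.
At r₁ the circular-orbit speed is v₁ = √(μ/r₁) = 22.450 km/s.
On the transfer ellipse at r₁, vis-viva gives v_p = √[μ(2/r₁ − 1/a_t)] = 26.258 km/s.
First burn Δv₁ = |v_p − v₁| = 3.808 km/s.
At r₂, v₂ = √(μ/r₂) = 15.2583 km/s.
Transfer-orbit speed at r₂: v_a = √[μ(2/r₂ − 1/a_t)] = 12.1297 km/s.
Second burn Δv₂ = |v₂ − v_a| = 3.129 km/s.
Δv = Δv₁ + Δv₂ = 3.808 + 3.129 = 6.937 km/s.

Δv = 6.937 km/s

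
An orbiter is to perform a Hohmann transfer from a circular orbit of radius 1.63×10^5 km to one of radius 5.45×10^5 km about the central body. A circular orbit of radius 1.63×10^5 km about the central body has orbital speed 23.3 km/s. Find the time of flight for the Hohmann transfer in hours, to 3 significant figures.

t = 19.5 hours

From the circular-orbit relation v² = μ/r at r = 1.63×10^5 km: μ = v²r = (23.3)² × 1.63×10^5 = 8.84911×10^7 km³/s².
The Hohmann ellipse has a_t = (r₁ + r₂)/2 = 3.540×10^5 km.
By Kepler's third law the transfer-orbit period is T = 2π√(a_t³/μ), so t = T/2 = 70340 s.
Converting: 70340 s ÷ 3600 s/hour = 19.5 hours.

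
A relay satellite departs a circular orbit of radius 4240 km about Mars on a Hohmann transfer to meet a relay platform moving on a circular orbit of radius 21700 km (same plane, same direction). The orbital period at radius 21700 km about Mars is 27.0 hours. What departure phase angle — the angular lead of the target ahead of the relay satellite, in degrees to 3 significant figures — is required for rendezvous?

From Kepler's third law T² = 4π²r³/μ at r = 21700 km, T = 27.0 hours = 27.0 × 3600 s = 97200 s: μ = 4π²r³/T² = 42697.9 km³/s².
Semi-major axis of the transfer orbit: a_t = (4240 + 21700)/2 = 12970 km.
The half-period of the transfer ellipse is t = π√(a_t³/μ) = 22457 s.
Target angular speed ω₂ = √(μ/r₂³) = 6.4642×10^-5 rad/s.
Angle swept by the target during transfer: ω₂·t = 1.4517 rad = 83.18°.
Arrival is 180° from departure on the ellipse, so φ = 180° − 83.18° = 96.8°.

φ = 96.8°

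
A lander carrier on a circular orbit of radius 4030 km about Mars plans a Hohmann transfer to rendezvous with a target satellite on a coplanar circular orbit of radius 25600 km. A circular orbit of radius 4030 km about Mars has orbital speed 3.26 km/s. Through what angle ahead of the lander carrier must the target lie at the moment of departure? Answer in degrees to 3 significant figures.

From the circular-orbit relation v² = μ/r at r = 4030 km: μ = v²r = (3.26)² × 4030 = 42829.2 km³/s².
Semi-major axis of the transfer orbit: a_t = (4030 + 25600)/2 = 14815 km.
Transfer time t = π√(a_t³/μ) = 27370 s.
Target angular speed ω₂ = √(μ/r₂³) = 5.053×10^-5 rad/s.
Angle swept by the target during transfer: ω₂·t = 1.383 rad = 79.24°.
Arrival is 180° from departure on the ellipse, so φ = 180° − 79.24° = 101°.

φ = 101°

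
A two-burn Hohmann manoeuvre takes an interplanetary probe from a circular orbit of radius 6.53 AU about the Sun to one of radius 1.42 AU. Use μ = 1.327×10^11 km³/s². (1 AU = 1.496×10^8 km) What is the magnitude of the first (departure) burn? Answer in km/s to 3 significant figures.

Δv₁ = 4.69 km/s

In km: r₁ = 6.53 × 1.496×10^8 = 9.76888×10^8 km; r₂ = 1.42 × 1.496×10^8 = 2.12432×10^8 km.
Transfer-ellipse semi-major axis a_t = (r₁ + r₂)/2 = (9.76888×10^8 + 2.12432×10^8)/2 = 5.9466×10^8 km.
On the circular orbit at r = 9.76888×10^8 km, v_c = √(μ/r) = 11.655 km/s.
Vis-viva on the transfer ellipse at r = 9.76888×10^8 km gives v_t = √[μ(2/r − 1/a_t)] = 6.9661 km/s.
Δv₁ = |v_t − v_c| = |6.9661 − 11.655| = 4.689 km/s.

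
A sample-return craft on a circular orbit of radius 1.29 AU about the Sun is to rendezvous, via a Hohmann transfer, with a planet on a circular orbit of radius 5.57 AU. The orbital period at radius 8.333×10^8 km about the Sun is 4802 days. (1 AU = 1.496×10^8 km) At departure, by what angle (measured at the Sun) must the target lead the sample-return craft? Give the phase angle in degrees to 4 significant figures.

From Kepler's third law T² = 4π²r³/μ at r = 8.333×10^8 km, T = 4802 days = 4802 × 86400 s = 4.148928×10^8 s: μ = 4π²r³/T² = 1.32706×10^11 km³/s².
In km: r₁ = 1.29 × 1.496×10^8 = 1.92984×10^8 km; r₂ = 5.57 × 1.496×10^8 = 8.33272×10^8 km.
Semi-major axis of the transfer orbit: a_t = (1.92984×10^8 + 8.33272×10^8)/2 = 5.13128×10^8 km.
Transfer time t = π√(a_t³/μ) = 1.0024×10^8 s.
The target's mean motion on its circular orbit is ω₂ = √(μ/r₂³) = 1.5145×10^-8 rad/s.
Angle swept by the target during transfer: ω₂·t = 1.5181 rad = 86.98°.
The sample-return craft traverses 180° on the transfer ellipse, so the target must lead by 180° − 86.98° = 93.02°.

φ = 93.02°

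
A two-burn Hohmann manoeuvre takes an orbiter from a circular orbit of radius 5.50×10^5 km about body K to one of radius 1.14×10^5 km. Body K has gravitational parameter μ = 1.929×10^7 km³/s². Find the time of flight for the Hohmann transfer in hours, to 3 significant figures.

t = 38.0 hours

Transfer-ellipse semi-major axis a_t = (r₁ + r₂)/2 = (5.500×10^5 + 1.140×10^5)/2 = 3.320×10^5 km.
Half the transfer-orbit period gives t = π√(a_t³/μ) = 1.368×10^5 s.
Converting: 1.368×10^5 s ÷ 3600 s/hour = 38.0 hours.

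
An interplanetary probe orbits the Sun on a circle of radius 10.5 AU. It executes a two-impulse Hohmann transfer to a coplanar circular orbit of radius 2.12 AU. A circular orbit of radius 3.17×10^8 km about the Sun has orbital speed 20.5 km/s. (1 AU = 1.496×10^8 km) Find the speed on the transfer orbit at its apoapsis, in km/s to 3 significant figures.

From the circular-orbit relation v² = μ/r at r = 3.17×10^8 km: μ = v²r = (20.5)² × 3.17×10^8 = 1.33219×10^11 km³/s².
In km: r₁ = 10.5 × 1.496×10^8 = 1.5708×10^9 km; r₂ = 2.12 × 1.496×10^8 = 3.17152×10^8 km.
The Hohmann ellipse has a_t = (r₁ + r₂)/2 = 9.43976×10^8 km.
The apoapsis of the transfer ellipse is at r = 1.5708×10^9 km.
From the vis-viva equation, v = √[μ(2/r − 1/a_t)] = 5.338 km/s.

v = 5.34 km/s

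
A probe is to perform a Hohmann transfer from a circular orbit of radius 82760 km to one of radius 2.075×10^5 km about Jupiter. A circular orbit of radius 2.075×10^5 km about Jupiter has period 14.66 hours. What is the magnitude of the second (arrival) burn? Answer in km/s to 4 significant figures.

Δv₂ = 6.049 km/s

From Kepler's third law T² = 4π²r³/μ at r = 2.075×10^5 km, T = 14.66 hours = 14.66 × 3600 s = 52776 s: μ = 4π²r³/T² = 1.26631×10^8 km³/s².
The Hohmann ellipse has a_t = (r₁ + r₂)/2 = 1.4513×10^5 km.
On the circular orbit at r = 2.075×10^5 km, v_c = √(μ/r) = 24.704 km/s.
Transfer-orbit speed at the same r (vis-viva, a = a_t): v_t = √[μ(2/r − 1/a_t)] = 18.655 km/s.
Δv₂ = |v_t − v_c| = |18.655 − 24.704| = 6.049 km/s.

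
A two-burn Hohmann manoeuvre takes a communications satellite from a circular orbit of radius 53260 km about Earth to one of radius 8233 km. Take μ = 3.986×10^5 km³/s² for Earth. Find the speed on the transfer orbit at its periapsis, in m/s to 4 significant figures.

v = 9158 m/s

Semi-major axis of the transfer orbit: a_t = (53260 + 8233)/2 = 30746.5 km.
At periapsis, r = 8233 km.
From the vis-viva equation, v = √[μ(2/r − 1/a_t)] = 9.158 km/s.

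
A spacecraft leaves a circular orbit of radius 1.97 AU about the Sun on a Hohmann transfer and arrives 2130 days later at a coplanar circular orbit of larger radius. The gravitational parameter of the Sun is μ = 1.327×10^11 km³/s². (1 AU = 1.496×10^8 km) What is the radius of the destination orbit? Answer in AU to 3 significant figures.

r₂ = 8.32 AU

In km: r₁ = 1.97 × 1.496×10^8 = 2.94712×10^8 km.
Transfer time t = 2130 days = 1.84032×10^8 s, and t = π√(a_t³/μ).
So a_t = (μ t²/π²)^(1/3) = (1.327×10^11 × (1.84032×10^8)² / π²)^(1/3) = 7.6934×10^8 km.
Since a_t = (r₁ + r₂)/2, r₂ = 2a_t − r₁ = 2×7.6934×10^8 − 2.94712×10^8 = 1.243968×10^9 km.
In AU: r₂ = 1.243968×10^9 / 1.496×10^8 = 8.32 AU.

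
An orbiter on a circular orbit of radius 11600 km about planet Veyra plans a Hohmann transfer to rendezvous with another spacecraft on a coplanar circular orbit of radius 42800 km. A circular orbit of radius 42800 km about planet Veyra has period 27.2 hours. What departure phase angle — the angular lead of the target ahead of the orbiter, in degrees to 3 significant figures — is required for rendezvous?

φ = 88.8°

From Kepler's third law T² = 4π²r³/μ at r = 42800 km, T = 27.2 hours = 27.2 × 3600 s = 97920 s: μ = 4π²r³/T² = 3.22811×10^5 km³/s².
The Hohmann ellipse has a_t = (r₁ + r₂)/2 = 27200 km.
The half-period of the transfer ellipse is t = π√(a_t³/μ) = 24804 s.
Target angular speed ω₂ = √(μ/r₂³) = 6.4167×10^-5 rad/s.
Angle swept by the target during transfer: ω₂·t = 1.5916 rad = 91.19°.
Arrival is 180° from departure on the ellipse, so φ = 180° − 91.19° = 88.8°.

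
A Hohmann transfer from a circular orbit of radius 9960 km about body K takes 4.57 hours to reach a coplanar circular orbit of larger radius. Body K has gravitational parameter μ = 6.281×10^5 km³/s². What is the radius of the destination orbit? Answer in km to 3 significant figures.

Transfer time t = 4.57 hours = 16452 s, and t = π√(a_t³/μ).
So a_t = (μ t²/π²)^(1/3) = (6.281×10^5 × (16452)² / π²)^(1/3) = 25826 km.
Since a_t = (r₁ + r₂)/2, r₂ = 2a_t − r₁ = 2×25826 − 9960 = 41692 km.

r₂ = 41700 km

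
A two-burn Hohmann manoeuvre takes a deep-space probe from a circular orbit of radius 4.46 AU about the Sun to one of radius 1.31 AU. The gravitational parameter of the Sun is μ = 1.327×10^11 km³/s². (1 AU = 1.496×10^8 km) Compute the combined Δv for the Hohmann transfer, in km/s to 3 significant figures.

Δv = 10.9 km/s

In km: r₁ = 4.46 × 1.496×10^8 = 6.67216×10^8 km; r₂ = 1.31 × 1.496×10^8 = 1.95976×10^8 km.
Semi-major axis of the transfer orbit: a_t = (6.67216×10^8 + 1.95976×10^8)/2 = 4.31596×10^8 km.
Circular speed at r₁: v₁ = √(μ/r₁) = √(1.327×10^11/6.67216×10^8) = 14.103 km/s.
Transfer-orbit speed at r₁ (vis-viva equation): v_a = √[μ(2/r₁ − 1/a_t)] = 9.5031 km/s.
First burn Δv₁ = |v_a − v₁| = 4.600 km/s.
At r₂, v₂ = √(μ/r₂) = 26.022 km/s.
Transfer-orbit speed at r₂: v_p = √[μ(2/r₂ − 1/a_t)] = 32.354 km/s.
Second burn Δv₂ = |v₂ − v_p| = 6.332 km/s.
Δv = Δv₁ + Δv₂ = 4.600 + 6.332 = 10.93 km/s.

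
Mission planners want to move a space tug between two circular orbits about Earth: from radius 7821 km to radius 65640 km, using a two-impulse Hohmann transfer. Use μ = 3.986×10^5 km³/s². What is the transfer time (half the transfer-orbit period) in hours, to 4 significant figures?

t = 9.730 hours

The Hohmann ellipse has a_t = (r₁ + r₂)/2 = 36730.5 km.
Transfer time t = π√(a_t³/μ) = π√((36730.5)³ / 3.986×10^5) = 35028 s.
Converting: 35028 s ÷ 3600 s/hour = 9.730 hours.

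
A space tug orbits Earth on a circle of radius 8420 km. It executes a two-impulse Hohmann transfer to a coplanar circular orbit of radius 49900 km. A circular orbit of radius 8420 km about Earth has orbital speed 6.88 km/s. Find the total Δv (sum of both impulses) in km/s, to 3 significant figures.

Δv = 3.43 km/s

From the circular-orbit relation v² = μ/r at r = 8420 km: μ = v²r = (6.88)² × 8420 = 3.98556×10^5 km³/s².
Semi-major axis of the transfer orbit: a_t = (8420 + 49900)/2 = 29160 km.
At r₁ the circular-orbit speed is v₁ = √(μ/r₁) = 6.8800 km/s.
Transfer-orbit speed at r₁ (vis-viva): v_p = √[μ(2/r₁ − 1/a_t)] = 9.0001 km/s.
First burn Δv₁ = |v_p − v₁| = 2.1201 km/s.
Circular speed at r₂: v₂ = √(μ/r₂) = 2.8261 km/s.
Transfer-orbit speed at r₂: v_a = √[μ(2/r₂ − 1/a_t)] = 1.5186 km/s.
Second burn Δv₂ = |v₂ − v_a| = 1.3075 km/s.
Δv = Δv₁ + Δv₂ = 2.1201 + 1.3075 = 3.428 km/s.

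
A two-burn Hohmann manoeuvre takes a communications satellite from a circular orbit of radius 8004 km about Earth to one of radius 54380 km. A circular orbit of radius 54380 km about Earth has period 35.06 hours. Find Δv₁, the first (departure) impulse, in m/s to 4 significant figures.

Δv₁ = 2261 m/s

From Kepler's third law T² = 4π²r³/μ at r = 54380 km, T = 35.06 hours = 35.06 × 3600 s = 1.26216×10^5 s: μ = 4π²r³/T² = 3.98519×10^5 km³/s².
Semi-major axis of the transfer orbit: a_t = (8004 + 54380)/2 = 31192 km.
Circular speed at r = 8004 km: v_c = √(μ/r) = 7.056 km/s.
Transfer-orbit speed at the same r (vis-viva, a = a_t): v_t = √[μ(2/r − 1/a_t)] = 9.317 km/s.
Δv₁ = |v_t − v_c| = |9.317 − 7.056| = 2.261 km/s.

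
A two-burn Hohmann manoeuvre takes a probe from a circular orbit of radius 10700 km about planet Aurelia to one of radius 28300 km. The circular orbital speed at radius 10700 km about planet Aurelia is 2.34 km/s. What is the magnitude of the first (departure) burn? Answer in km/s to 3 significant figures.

From the circular-orbit relation v² = μ/r at r = 10700 km: μ = v²r = (2.34)² × 10700 = 58588.9 km³/s².
The Hohmann ellipse has a_t = (r₁ + r₂)/2 = 19500 km.
Circular speed at r = 10700 km: v_c = √(μ/r) = 2.340 km/s.
Vis-viva on the transfer ellipse at r = 10700 km gives v_t = √[μ(2/r − 1/a_t)] = 2.819 km/s.
Δv₁ = |v_t − v_c| = |2.819 − 2.340| = 0.4790 km/s.

Δv₁ = 0.479 km/s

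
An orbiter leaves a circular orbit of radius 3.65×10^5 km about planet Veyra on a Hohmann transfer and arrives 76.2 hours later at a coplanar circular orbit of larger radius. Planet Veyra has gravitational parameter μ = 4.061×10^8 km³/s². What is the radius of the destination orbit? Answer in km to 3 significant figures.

r₂ = 2.55×10^6 km

Transfer time t = 76.2 hours = 2.7432×10^5 s, and t = π√(a_t³/μ).
So a_t = (μ t²/π²)^(1/3) = (4.061×10^8 × (2.7432×10^5)² / π²)^(1/3) = 1.4575×10^6 km.
Since a_t = (r₁ + r₂)/2, r₂ = 2a_t − r₁ = 2×1.4575×10^6 − 3.650×10^5 = 2.550×10^6 km.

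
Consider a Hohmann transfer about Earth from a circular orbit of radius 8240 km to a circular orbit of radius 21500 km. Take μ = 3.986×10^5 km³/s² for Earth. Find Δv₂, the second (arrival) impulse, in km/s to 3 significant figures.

The Hohmann ellipse has a_t = (r₁ + r₂)/2 = 14870 km.
Circular speed at r = 21500 km: v_c = √(μ/r) = 4.306 km/s.
Transfer-orbit speed at the same r (vis-viva, a = a_t): v_t = √[μ(2/r − 1/a_t)] = 3.205 km/s.
Δv₂ = |v_t − v_c| = |3.205 − 4.306| = 1.101 km/s.

Δv₂ = 1.10 km/s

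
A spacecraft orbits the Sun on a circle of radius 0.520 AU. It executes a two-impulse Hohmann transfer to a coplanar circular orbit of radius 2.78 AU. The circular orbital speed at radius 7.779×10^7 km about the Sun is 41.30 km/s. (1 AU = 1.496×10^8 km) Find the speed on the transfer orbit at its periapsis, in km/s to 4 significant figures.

From the circular-orbit relation v² = μ/r at r = 7.779×10^7 km: μ = v²r = (41.30)² × 7.779×10^7 = 1.32686×10^11 km³/s².
In km: r₁ = 0.520 × 1.496×10^8 = 7.7792×10^7 km; r₂ = 2.78 × 1.496×10^8 = 4.15888×10^8 km.
The Hohmann ellipse has a_t = (r₁ + r₂)/2 = 2.4684×10^8 km.
At periapsis, r = 7.7792×10^7 km.
Applying v² = μ(2/r − 1/a_t): v = 53.61 km/s.

v = 53.61 km/s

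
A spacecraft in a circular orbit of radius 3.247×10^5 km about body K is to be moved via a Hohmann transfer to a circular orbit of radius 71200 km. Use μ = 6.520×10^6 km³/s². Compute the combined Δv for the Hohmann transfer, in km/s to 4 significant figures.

Semi-major axis of the transfer orbit: a_t = (3.247×10^5 + 71200)/2 = 1.9795×10^5 km.
At r₁ the circular-orbit speed is v₁ = √(μ/r₁) = 4.4811 km/s.
Transfer-orbit speed at r₁ (vis-viva): v_a = √[μ(2/r₁ − 1/a_t)] = 2.6875 km/s.
First burn Δv₁ = |v_a − v₁| = 1.7936 km/s.
At r₂, v₂ = √(μ/r₂) = 9.5694 km/s.
Transfer-orbit speed at r₂: v_p = √[μ(2/r₂ − 1/a_t)] = 12.256 km/s.
Second burn Δv₂ = |v₂ − v_p| = 2.6866 km/s.
Total Δv = Δv₁ + Δv₂ = 4.480 km/s.

Δv = 4.480 km/s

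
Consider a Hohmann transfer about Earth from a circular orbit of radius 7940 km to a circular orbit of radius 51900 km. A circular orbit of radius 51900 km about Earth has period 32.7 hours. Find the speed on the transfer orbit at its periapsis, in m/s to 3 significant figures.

From Kepler's third law T² = 4π²r³/μ at r = 51900 km, T = 32.7 hours = 32.7 × 3600 s = 1.1772×10^5 s: μ = 4π²r³/T² = 3.98255×10^5 km³/s².
Semi-major axis of the transfer orbit: a_t = (7940 + 51900)/2 = 29920 km.
At periapsis, r = 7940 km.
Applying v² = μ(2/r − 1/a_t): v = 9.328 km/s.

v = 9330 m/s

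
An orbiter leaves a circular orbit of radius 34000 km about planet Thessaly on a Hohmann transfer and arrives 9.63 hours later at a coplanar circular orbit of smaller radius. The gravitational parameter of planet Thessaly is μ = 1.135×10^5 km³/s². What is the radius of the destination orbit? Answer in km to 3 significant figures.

Transfer time t = 9.63 hours = 34668 s, and t = π√(a_t³/μ).
So a_t = (μ t²/π²)^(1/3) = (1.135×10^5 × (34668)² / π²)^(1/3) = 23999 km.
Since a_t = (r₁ + r₂)/2, r₂ = 2a_t − r₁ = 2×23999 − 34000 = 13998 km.

r₂ = 14000 km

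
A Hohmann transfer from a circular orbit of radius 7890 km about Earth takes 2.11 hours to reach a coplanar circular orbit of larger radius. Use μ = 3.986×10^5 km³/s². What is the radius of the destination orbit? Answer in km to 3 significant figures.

Transfer time t = 2.11 hours = 7596 s, and t = π√(a_t³/μ).
So a_t = (μ t²/π²)^(1/3) = (3.986×10^5 × (7596)² / π²)^(1/3) = 13258 km.
Since a_t = (r₁ + r₂)/2, r₂ = 2a_t − r₁ = 2×13258 − 7890 = 18626 km.

r₂ = 18600 km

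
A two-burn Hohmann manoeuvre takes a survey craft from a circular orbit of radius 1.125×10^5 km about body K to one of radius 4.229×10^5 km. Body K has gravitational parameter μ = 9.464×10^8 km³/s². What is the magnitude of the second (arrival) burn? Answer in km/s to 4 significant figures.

Semi-major axis of the transfer orbit: a_t = (1.125×10^5 + 4.229×10^5)/2 = 2.677×10^5 km.
Circular speed at r = 4.229×10^5 km: v_c = √(μ/r) = 47.31 km/s.
Transfer-orbit speed at the same r (vis-viva, a = a_t): v_t = √[μ(2/r − 1/a_t)] = 30.67 km/s.
Δv₂ = |v_t − v_c| = |30.67 − 47.31| = 16.64 km/s.

Δv₂ = 16.64 km/s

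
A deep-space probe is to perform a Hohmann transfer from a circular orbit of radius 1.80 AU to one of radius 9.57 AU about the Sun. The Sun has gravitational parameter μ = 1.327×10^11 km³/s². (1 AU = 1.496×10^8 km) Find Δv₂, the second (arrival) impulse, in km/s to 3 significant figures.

Δv₂ = 4.21 km/s

In km: r₁ = 1.80 × 1.496×10^8 = 2.6928×10^8 km; r₂ = 9.57 × 1.496×10^8 = 1.431672×10^9 km.
The Hohmann ellipse has a_t = (r₁ + r₂)/2 = 8.50476×10^8 km.
Circular speed at r = 1.431672×10^9 km: v_c = √(μ/r) = 9.6275 km/s.
Vis-viva on the transfer ellipse at r = 1.431672×10^9 km gives v_t = √[μ(2/r − 1/a_t)] = 5.4173 km/s.
Δv₂ = |v_t − v_c| = |5.4173 − 9.6275| = 4.210 km/s.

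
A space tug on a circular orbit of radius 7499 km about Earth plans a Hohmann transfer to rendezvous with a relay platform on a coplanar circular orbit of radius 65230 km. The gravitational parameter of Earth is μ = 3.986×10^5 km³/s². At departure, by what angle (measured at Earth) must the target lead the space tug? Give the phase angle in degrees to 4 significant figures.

φ = 105.1°

Semi-major axis of the transfer orbit: a_t = (7499 + 65230)/2 = 36364.5 km.
The half-period of the transfer ellipse is t = π√(a_t³/μ) = 34506.2 s.
The target's mean motion on its circular orbit is ω₂ = √(μ/r₂³) = 3.78964×10^-5 rad/s.
Angle swept by the target during transfer: ω₂·t = 1.30766 rad = 74.92°.
The space tug traverses 180° on the transfer ellipse, so the target must lead by 180° − 74.92° = 105.1°.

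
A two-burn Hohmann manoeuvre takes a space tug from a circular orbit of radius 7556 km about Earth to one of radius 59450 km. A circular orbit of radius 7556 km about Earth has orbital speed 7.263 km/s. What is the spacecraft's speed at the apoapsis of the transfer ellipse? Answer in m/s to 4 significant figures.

From the circular-orbit relation v² = μ/r at r = 7556 km: μ = v²r = (7.263)² × 7556 = 3.98588×10^5 km³/s².
Transfer-ellipse semi-major axis a_t = (r₁ + r₂)/2 = (7556 + 59450)/2 = 33503 km.
The apoapsis of the transfer ellipse is at r = 59450 km.
From the vis-viva equation, v = √[μ(2/r − 1/a_t)] = 1.230 km/s.

v = 1230 m/s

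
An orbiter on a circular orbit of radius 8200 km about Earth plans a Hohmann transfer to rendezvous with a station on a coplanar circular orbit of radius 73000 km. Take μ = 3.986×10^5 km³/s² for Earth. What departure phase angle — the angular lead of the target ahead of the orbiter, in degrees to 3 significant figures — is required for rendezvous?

Transfer-ellipse semi-major axis a_t = (r₁ + r₂)/2 = (8200 + 73000)/2 = 40600 km.
The half-period of the transfer ellipse is t = π√(a_t³/μ) = 40710 s.
Target angular speed ω₂ = √(μ/r₂³) = 3.201×10^-5 rad/s.
Angle swept by the target during transfer: ω₂·t = 1.303 rad = 74.66°.
Arrival is 180° from departure on the ellipse, so φ = 180° − 74.66° = 105°.

φ = 105°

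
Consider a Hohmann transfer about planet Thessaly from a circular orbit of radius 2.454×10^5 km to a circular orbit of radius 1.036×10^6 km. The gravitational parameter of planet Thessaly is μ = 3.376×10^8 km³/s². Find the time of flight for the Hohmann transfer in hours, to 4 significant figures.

t = 24.36 hours

The Hohmann ellipse has a_t = (r₁ + r₂)/2 = 6.407×10^5 km.
By Kepler's third law the transfer-orbit period is T = 2π√(a_t³/μ), so t = T/2 = 87690 s.
Converting: 87690 s ÷ 3600 s/hour = 24.36 hours.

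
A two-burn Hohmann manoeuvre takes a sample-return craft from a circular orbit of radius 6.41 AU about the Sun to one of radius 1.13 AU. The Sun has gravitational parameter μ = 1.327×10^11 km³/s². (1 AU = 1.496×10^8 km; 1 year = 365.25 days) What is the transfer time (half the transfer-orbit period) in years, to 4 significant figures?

In km: r₁ = 6.41 × 1.496×10^8 = 9.58936×10^8 km; r₂ = 1.13 × 1.496×10^8 = 1.69048×10^8 km.
The Hohmann ellipse has a_t = (r₁ + r₂)/2 = 5.63992×10^8 km.
Half the transfer-orbit period gives t = π√(a_t³/μ) = 1.155×10^8 s.
Converting: 1.155×10^8 s ÷ 3.15576×10^7 s/year (365.25 × 86400) = 3.660 years.

t = 3.660 years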